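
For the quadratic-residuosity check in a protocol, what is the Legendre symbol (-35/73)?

1

(-35/73)
  = (35/73)    [73 ≡ 1 mod 4 ⇒ (-1/73) = +1]
  = (73/35)    [QR: 73 ≡ 1 mod 4, sign kept]
  = (3/35)    [73 ≡ 3 mod 35]
  = -(35/3)    [QR: both ≡ 3 mod 4, sign flips]
  = -(2/3)    [35 ≡ 2 mod 3]
  = (1/3)    [3 ≡ 3 mod 8 ⇒ (2/3) = -1]
  = 1    [(1/3) = 1]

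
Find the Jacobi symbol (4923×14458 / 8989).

-1

By multiplicativity, (4923·14458 / 8989) = (4923 / 8989)·(14458 / 8989).
First factor (4923 / 8989):
8989 ≡ 1 (mod 4), so quadratic reciprocity gives (4923 / 8989) = (8989 / 4923). Reduce: 8989 ≡ 4066 (mod 4923). Now have (4066 / 4923).
Factor out 2: 4066 = 2·2033. Since 4923 ≡ 3 (mod 8), (2 / 4923) = -1. Now have -(2033 / 4923).
2033 ≡ 1 (mod 4), so quadratic reciprocity gives (2033 / 4923) = (4923 / 2033). Reduce: 4923 ≡ 857 (mod 2033). Now have -(857 / 2033).
857 ≡ 1 (mod 4), so quadratic reciprocity gives (857 / 2033) = (2033 / 857). Reduce: 2033 ≡ 319 (mod 857). Now have -(319 / 857).
857 ≡ 1 (mod 4), so quadratic reciprocity gives (319 / 857) = (857 / 319). Reduce: 857 ≡ 219 (mod 319). Now have -(219 / 319).
Both 219 ≡ 3 and 319 ≡ 3 (mod 4), so reciprocity gives (219 / 319) = -(319 / 219). Reduce: 319 ≡ 100 (mod 219). Now have (100 / 219).
Factor out 2: 100 = 2^2·25. Since 219 ≡ 3 (mod 8), (2 / 219) = -1, and (2 / 219)^2 = +1. Now have (25 / 219).
25 ≡ 1 (mod 4), so quadratic reciprocity gives (25 / 219) = (219 / 25). Reduce: 219 ≡ 19 (mod 25). Now have (19 / 25).
25 ≡ 1 (mod 4), so quadratic reciprocity gives (19 / 25) = (25 / 19). Reduce: 25 ≡ 6 (mod 19). Now have (6 / 19).
Factor out 2: 6 = 2·3. Since 19 ≡ 3 (mod 8), (2 / 19) = -1. Now have -(3 / 19).
Both 3 ≡ 3 and 19 ≡ 3 (mod 4), so reciprocity gives (3 / 19) = -(19 / 3). Reduce: 19 ≡ 1 (mod 3). Now have (1 / 3).
(1 / 3) = 1. Collecting the sign factors: 1.
Second factor (14458 / 8989):
Reduce the numerator: 14458 ≡ 5469 (mod 8989), so (14458 / 8989) = (5469 / 8989).
5469 ≡ 1 (mod 4), so quadratic reciprocity gives (5469 / 8989) = (8989 / 5469). Reduce: 8989 ≡ 3520 (mod 5469). Now have (3520 / 5469).
Factor out 2: 3520 = 2^6·55. Since 5469 ≡ 5 (mod 8), (2 / 5469) = -1, and (2 / 5469)^6 = +1. Now have (55 / 5469).
5469 ≡ 1 (mod 4), so quadratic reciprocity gives (55 / 5469) = (5469 / 55). Reduce: 5469 ≡ 24 (mod 55). Now have (24 / 55).
Factor out 2: 24 = 2^3·3. Since 55 ≡ 7 (mod 8), (2 / 55) = +1, and (2 / 55)^3 = +1. Now have (3 / 55).
Both 3 ≡ 3 and 55 ≡ 3 (mod 4), so reciprocity gives (3 / 55) = -(55 / 3). Reduce: 55 ≡ 1 (mod 3). Now have -(1 / 3).
(1 / 3) = 1. Collecting the sign factors: -1.
Product: (1)·(-1) = -1.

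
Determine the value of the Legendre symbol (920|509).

-1

Reduce the numerator: 920 ≡ 411 (mod 509), so (920|509) = (411|509).
509 ≡ 1 (mod 4), so quadratic reciprocity gives (411|509) = (509|411). Reduce: 509 ≡ 98 (mod 411). Now have (98|411).
Factor out 2: 98 = 2·49. Since 411 ≡ 3 (mod 8), (2|411) = -1. Now have -(49|411).
49 ≡ 1 (mod 4), so quadratic reciprocity gives (49|411) = (411|49). Reduce: 411 ≡ 19 (mod 49). Now have -(19|49).
49 ≡ 1 (mod 4), so quadratic reciprocity gives (19|49) = (49|19). Reduce: 49 ≡ 11 (mod 19). Now have -(11|19).
Both 11 ≡ 3 and 19 ≡ 3 (mod 4), so reciprocity gives (11|19) = -(19|11). Reduce: 19 ≡ 8 (mod 11). Now have (8|11).
Factor out 2: 8 = 2^3. Since 11 ≡ 3 (mod 8), (2|11) = -1, and (2|11)^3 = -1. Now have -(1|11).
(1|11) = 1. Collecting the sign factors: -1.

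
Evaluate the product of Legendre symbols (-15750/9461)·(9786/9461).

By multiplicativity, (-15750·9786/9461) = (-15750/9461)·(9786/9461).
First factor (-15750/9461):
(-15750/9461)
  = (3172/9461)    [-15750 ≡ 3172 mod 9461]
  = (793/9461)    [9461 ≡ 5 mod 8 ⇒ (2/9461)^2 = +1]
  = (9461/793)    [QR: 793 ≡ 1 mod 4, sign kept]
  = (738/793)    [9461 ≡ 738 mod 793]
  = (369/793)    [793 ≡ 1 mod 8 ⇒ (2/793) = +1]
  = (793/369)    [QR: 369 ≡ 1 mod 4, sign kept]
  = (55/369)    [793 ≡ 55 mod 369]
  = (369/55)    [QR: 369 ≡ 1 mod 4, sign kept]
  = (39/55)    [369 ≡ 39 mod 55]
  = -(55/39)    [QR: both ≡ 3 mod 4, sign flips]
  = -(16/39)    [55 ≡ 16 mod 39]
  = -(1/39)    [39 ≡ 7 mod 8 ⇒ (2/39)^4 = +1]
  = -1    [(1/39) = 1]
Second factor (9786/9461):
(9786/9461)
  = (325/9461)    [9786 ≡ 325 mod 9461]
  = (9461/325)    [QR: 325 ≡ 1 mod 4, sign kept]
  = (36/325)    [9461 ≡ 36 mod 325]
  = (9/325)    [325 ≡ 5 mod 8 ⇒ (2/325)^2 = +1]
  = (325/9)    [QR: 9 ≡ 1 mod 4, sign kept]
  = (1/9)    [325 ≡ 1 mod 9]
  = 1    [(1/9) = 1]
Product: (-1)·(1) = -1.

-1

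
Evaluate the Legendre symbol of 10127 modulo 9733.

1

(10127/9733)
  = (394/9733)    [10127 ≡ 394 mod 9733]
  = -(197/9733)    [9733 ≡ 5 mod 8 ⇒ (2/9733) = -1]
  = -(9733/197)    [QR: 197 ≡ 1 mod 4, sign kept]
  = -(80/197)    [9733 ≡ 80 mod 197]
  = -(5/197)    [197 ≡ 5 mod 8 ⇒ (2/197)^4 = +1]
  = -(197/5)    [QR: 5 ≡ 1 mod 4, sign kept]
  = -(2/5)    [197 ≡ 2 mod 5]
  = (1/5)    [5 ≡ 5 mod 8 ⇒ (2/5) = -1]
  = 1    [(1/5) = 1]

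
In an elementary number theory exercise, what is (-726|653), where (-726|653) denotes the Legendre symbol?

Pull out -1: (-726|653) = (-1|653)·(726|653). Since 653 ≡ 1 (mod 4), (-1|653) = +1. Now have (726|653).
Reduce the numerator: 726 ≡ 73 (mod 653), so (726|653) = (73|653).
73 ≡ 1 (mod 4), so quadratic reciprocity gives (73|653) = (653|73). Reduce: 653 ≡ 69 (mod 73). Now have (69|73).
69 ≡ 1 (mod 4), so quadratic reciprocity gives (69|73) = (73|69). Reduce: 73 ≡ 4 (mod 69). Now have (4|69).
Factor out 2: 4 = 2^2. Since 69 ≡ 5 (mod 8), (2|69) = -1, and (2|69)^2 = +1. Now have (1|69).
(1|69) = 1. Collecting the sign factors: 1.

1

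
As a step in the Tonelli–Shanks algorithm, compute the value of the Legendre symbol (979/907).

(979/907)
  = (72/907)    [979 ≡ 72 mod 907]
  = -(9/907)    [907 ≡ 3 mod 8 ⇒ (2/907)^3 = -1]
  = -(907/9)    [QR: 9 ≡ 1 mod 4, sign kept]
  = -(7/9)    [907 ≡ 7 mod 9]
  = -(9/7)    [QR: 9 ≡ 1 mod 4, sign kept]
  = -(2/7)    [9 ≡ 2 mod 7]
  = -(1/7)    [7 ≡ 7 mod 8 ⇒ (2/7) = +1]
  = -1    [(1/7) = 1]

-1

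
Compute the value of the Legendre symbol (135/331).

(135/331)
  = -(331/135)    [QR: both ≡ 3 mod 4, sign flips]
  = -(61/135)    [331 ≡ 61 mod 135]
  = -(135/61)    [QR: 61 ≡ 1 mod 4, sign kept]
  = -(13/61)    [135 ≡ 13 mod 61]
  = -(61/13)    [QR: 13 ≡ 1 mod 4, sign kept]
  = -(9/13)    [61 ≡ 9 mod 13]
  = -(13/9)    [QR: 9 ≡ 1 mod 4, sign kept]
  = -(4/9)    [13 ≡ 4 mod 9]
  = -(1/9)    [9 ≡ 1 mod 8 ⇒ (2/9)^2 = +1]
  = -1    [(1/9) = 1]

-1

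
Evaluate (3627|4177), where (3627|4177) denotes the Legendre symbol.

(3627|4177)
  = (4177|3627)    [QR: 4177 ≡ 1 mod 4, sign kept]
  = (550|3627)    [4177 ≡ 550 mod 3627]
  = -(275|3627)    [3627 ≡ 3 mod 8 ⇒ (2|3627) = -1]
  = (3627|275)    [QR: both ≡ 3 mod 4, sign flips]
  = (52|275)    [3627 ≡ 52 mod 275]
  = (13|275)    [275 ≡ 3 mod 8 ⇒ (2|275)^2 = +1]
  = (275|13)    [QR: 13 ≡ 1 mod 4, sign kept]
  = (2|13)    [275 ≡ 2 mod 13]
  = -(1|13)    [13 ≡ 5 mod 8 ⇒ (2|13) = -1]
  = -1    [(1|13) = 1]

-1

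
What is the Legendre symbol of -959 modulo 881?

(-959|881)
  = (959|881)    [881 ≡ 1 mod 4 ⇒ (-1|881) = +1]
  = (78|881)    [959 ≡ 78 mod 881]
  = (39|881)    [881 ≡ 1 mod 8 ⇒ (2|881) = +1]
  = (881|39)    [QR: 881 ≡ 1 mod 4, sign kept]
  = (23|39)    [881 ≡ 23 mod 39]
  = -(39|23)    [QR: both ≡ 3 mod 4, sign flips]
  = -(16|23)    [39 ≡ 16 mod 23]
  = -(1|23)    [23 ≡ 7 mod 8 ⇒ (2|23)^4 = +1]
  = -1    [(1|23) = 1]

-1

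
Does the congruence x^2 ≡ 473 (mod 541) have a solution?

(473/541)
  = (541/473)    [QR: 473 ≡ 1 mod 4, sign kept]
  = (68/473)    [541 ≡ 68 mod 473]
  = (17/473)    [473 ≡ 1 mod 8 ⇒ (2/473)^2 = +1]
  = (473/17)    [QR: 17 ≡ 1 mod 4, sign kept]
  = (14/17)    [473 ≡ 14 mod 17]
  = (7/17)    [17 ≡ 1 mod 8 ⇒ (2/17) = +1]
  = (17/7)    [QR: 17 ≡ 1 mod 4, sign kept]
  = (3/7)    [17 ≡ 3 mod 7]
  = -(7/3)    [QR: both ≡ 3 mod 4, sign flips]
  = -(1/3)    [7 ≡ 1 mod 3]
  = -1    [(1/3) = 1]
(473/541) = -1, and 541 is prime, so 473 is not a quadratic residue mod 541.

no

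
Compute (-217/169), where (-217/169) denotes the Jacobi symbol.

1

(-217/169)
  = (217/169)    [169 ≡ 1 mod 4 ⇒ (-1/169) = +1]
  = (48/169)    [217 ≡ 48 mod 169]
  = (3/169)    [169 ≡ 1 mod 8 ⇒ (2/169)^4 = +1]
  = (169/3)    [QR: 169 ≡ 1 mod 4, sign kept]
  = (1/3)    [169 ≡ 1 mod 3]
  = 1    [(1/3) = 1]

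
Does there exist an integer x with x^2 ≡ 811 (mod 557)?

no

(811/557)
  = (254/557)    [811 ≡ 254 mod 557]
  = -(127/557)    [557 ≡ 5 mod 8 ⇒ (2/557) = -1]
  = -(557/127)    [QR: 557 ≡ 1 mod 4, sign kept]
  = -(49/127)    [557 ≡ 49 mod 127]
  = -(127/49)    [QR: 49 ≡ 1 mod 4, sign kept]
  = -(29/49)    [127 ≡ 29 mod 49]
  = -(49/29)    [QR: 29 ≡ 1 mod 4, sign kept]
  = -(20/29)    [49 ≡ 20 mod 29]
  = -(5/29)    [29 ≡ 5 mod 8 ⇒ (2/29)^2 = +1]
  = -(29/5)    [QR: 5 ≡ 1 mod 4, sign kept]
  = -(4/5)    [29 ≡ 4 mod 5]
  = -(1/5)    [5 ≡ 5 mod 8 ⇒ (2/5)^2 = +1]
  = -1    [(1/5) = 1]
(811/557) = -1, and 557 is prime, so 811 is not a quadratic residue mod 557.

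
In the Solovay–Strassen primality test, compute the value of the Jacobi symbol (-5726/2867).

Pull out -1: (-5726/2867) = (-1/2867)·(5726/2867). Since 2867 ≡ 3 (mod 4), (-1/2867) = -1. Now have -(5726/2867).
Reduce the numerator: 5726 ≡ 2859 (mod 2867), so (5726/2867) = (2859/2867).
Both 2859 ≡ 3 and 2867 ≡ 3 (mod 4), so reciprocity gives (2859/2867) = -(2867/2859). Reduce: 2867 ≡ 8 (mod 2859). Now have (8/2859).
Factor out 2: 8 = 2^3. Since 2859 ≡ 3 (mod 8), (2/2859) = -1, and (2/2859)^3 = -1. Now have -(1/2859).
(1/2859) = 1. Collecting the sign factors: -1.

-1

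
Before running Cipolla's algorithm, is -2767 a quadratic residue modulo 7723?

no

(-2767/7723)
  = (4956/7723)    [-2767 ≡ 4956 mod 7723]
  = (1239/7723)    [7723 ≡ 3 mod 8 ⇒ (2/7723)^2 = +1]
  = -(7723/1239)    [QR: both ≡ 3 mod 4, sign flips]
  = -(289/1239)    [7723 ≡ 289 mod 1239]
  = -(1239/289)    [QR: 289 ≡ 1 mod 4, sign kept]
  = -(83/289)    [1239 ≡ 83 mod 289]
  = -(289/83)    [QR: 289 ≡ 1 mod 4, sign kept]
  = -(40/83)    [289 ≡ 40 mod 83]
  = (5/83)    [83 ≡ 3 mod 8 ⇒ (2/83)^3 = -1]
  = (83/5)    [QR: 5 ≡ 1 mod 4, sign kept]
  = (3/5)    [83 ≡ 3 mod 5]
  = (5/3)    [QR: 5 ≡ 1 mod 4, sign kept]
  = (2/3)    [5 ≡ 2 mod 3]
  = -(1/3)    [3 ≡ 3 mod 8 ⇒ (2/3) = -1]
  = -1    [(1/3) = 1]
The Legendre symbol is -1, so x^2 ≡ -2767 (mod 7723) has no solution.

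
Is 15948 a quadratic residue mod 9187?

(15948/9187)
  = (6761/9187)    [15948 ≡ 6761 mod 9187]
  = (9187/6761)    [QR: 6761 ≡ 1 mod 4, sign kept]
  = (2426/6761)    [9187 ≡ 2426 mod 6761]
  = (1213/6761)    [6761 ≡ 1 mod 8 ⇒ (2/6761) = +1]
  = (6761/1213)    [QR: 1213 ≡ 1 mod 4, sign kept]
  = (696/1213)    [6761 ≡ 696 mod 1213]
  = -(87/1213)    [1213 ≡ 5 mod 8 ⇒ (2/1213)^3 = -1]
  = -(1213/87)    [QR: 1213 ≡ 1 mod 4, sign kept]
  = -(82/87)    [1213 ≡ 82 mod 87]
  = -(41/87)    [87 ≡ 7 mod 8 ⇒ (2/87) = +1]
  = -(87/41)    [QR: 41 ≡ 1 mod 4, sign kept]
  = -(5/41)    [87 ≡ 5 mod 41]
  = -(41/5)    [QR: 5 ≡ 1 mod 4, sign kept]
  = -(1/5)    [41 ≡ 1 mod 5]
  = -1    [(1/5) = 1]
(15948/9187) = -1, and 9187 is prime, so 15948 is not a quadratic residue mod 9187.

no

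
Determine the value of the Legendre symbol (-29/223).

-1

Reduce the numerator: -29 ≡ 194 (mod 223), so (-29/223) = (194/223).
Factor out 2: 194 = 2·97. Since 223 ≡ 7 (mod 8), (2/223) = +1. Now have (97/223).
97 ≡ 1 (mod 4), so quadratic reciprocity gives (97/223) = (223/97). Reduce: 223 ≡ 29 (mod 97). Now have (29/97).
29 ≡ 1 (mod 4), so quadratic reciprocity gives (29/97) = (97/29). Reduce: 97 ≡ 10 (mod 29). Now have (10/29).
Factor out 2: 10 = 2·5. Since 29 ≡ 5 (mod 8), (2/29) = -1. Now have -(5/29).
5 ≡ 1 (mod 4), so quadratic reciprocity gives (5/29) = (29/5). Reduce: 29 ≡ 4 (mod 5). Now have -(4/5).
Factor out 2: 4 = 2^2. Since 5 ≡ 5 (mod 8), (2/5) = -1, and (2/5)^2 = +1. Now have -(1/5).
(1/5) = 1. Collecting the sign factors: -1.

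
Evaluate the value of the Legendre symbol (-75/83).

Pull out -1: (-75/83) = (-1/83)·(75/83). Since 83 ≡ 3 (mod 4), (-1/83) = -1. Now have -(75/83).
Both 75 ≡ 3 and 83 ≡ 3 (mod 4), so reciprocity gives (75/83) = -(83/75). Reduce: 83 ≡ 8 (mod 75). Now have (8/75).
Factor out 2: 8 = 2^3. Since 75 ≡ 3 (mod 8), (2/75) = -1, and (2/75)^3 = -1. Now have -(1/75).
(1/75) = 1. Collecting the sign factors: -1.

-1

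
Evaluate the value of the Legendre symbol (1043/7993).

-1

7993 ≡ 1 (mod 4), so quadratic reciprocity gives (1043/7993) = (7993/1043). Reduce: 7993 ≡ 692 (mod 1043). Now have (692/1043).
Factor out 2: 692 = 2^2·173. Since 1043 ≡ 3 (mod 8), (2/1043) = -1, and (2/1043)^2 = +1. Now have (173/1043).
173 ≡ 1 (mod 4), so quadratic reciprocity gives (173/1043) = (1043/173). Reduce: 1043 ≡ 5 (mod 173). Now have (5/173).
5 ≡ 1 (mod 4), so quadratic reciprocity gives (5/173) = (173/5). Reduce: 173 ≡ 3 (mod 5). Now have (3/5).
5 ≡ 1 (mod 4), so quadratic reciprocity gives (3/5) = (5/3). Reduce: 5 ≡ 2 (mod 3). Now have (2/3).
Factor out 2: 2 = 2. Since 3 ≡ 3 (mod 8), (2/3) = -1. Now have -(1/3).
(1/3) = 1. Collecting the sign factors: -1.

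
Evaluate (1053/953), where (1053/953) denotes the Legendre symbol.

1

Reduce the numerator: 1053 ≡ 100 (mod 953), so (1053/953) = (100/953).
Factor out 2: 100 = 2^2·25. Since 953 ≡ 1 (mod 8), (2/953) = +1, and (2/953)^2 = +1. Now have (25/953).
25 ≡ 1 (mod 4), so quadratic reciprocity gives (25/953) = (953/25). Reduce: 953 ≡ 3 (mod 25). Now have (3/25).
25 ≡ 1 (mod 4), so quadratic reciprocity gives (3/25) = (25/3). Reduce: 25 ≡ 1 (mod 3). Now have (1/3).
(1/3) = 1. Collecting the sign factors: 1.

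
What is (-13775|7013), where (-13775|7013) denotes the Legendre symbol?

Pull out -1: (-13775|7013) = (-1|7013)·(13775|7013). Since 7013 ≡ 1 (mod 4), (-1|7013) = +1. Now have (13775|7013).
Reduce the numerator: 13775 ≡ 6762 (mod 7013), so (13775|7013) = (6762|7013).
Factor out 2: 6762 = 2·3381. Since 7013 ≡ 5 (mod 8), (2|7013) = -1. Now have -(3381|7013).
3381 ≡ 1 (mod 4), so quadratic reciprocity gives (3381|7013) = (7013|3381). Reduce: 7013 ≡ 251 (mod 3381). Now have -(251|3381).
3381 ≡ 1 (mod 4), so quadratic reciprocity gives (251|3381) = (3381|251). Reduce: 3381 ≡ 118 (mod 251). Now have -(118|251).
Factor out 2: 118 = 2·59. Since 251 ≡ 3 (mod 8), (2|251) = -1. Now have (59|251).
Both 59 ≡ 3 and 251 ≡ 3 (mod 4), so reciprocity gives (59|251) = -(251|59). Reduce: 251 ≡ 15 (mod 59). Now have -(15|59).
Both 15 ≡ 3 and 59 ≡ 3 (mod 4), so reciprocity gives (15|59) = -(59|15). Reduce: 59 ≡ 14 (mod 15). Now have (14|15).
Factor out 2: 14 = 2·7. Since 15 ≡ 7 (mod 8), (2|15) = +1. Now have (7|15).
Both 7 ≡ 3 and 15 ≡ 3 (mod 4), so reciprocity gives (7|15) = -(15|7). Reduce: 15 ≡ 1 (mod 7). Now have -(1|7).
(1|7) = 1. Collecting the sign factors: -1.

-1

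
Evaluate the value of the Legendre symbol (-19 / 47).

1

(-19 / 47)
  = -(19 / 47)    [47 ≡ 3 mod 4 ⇒ (-1 / 47) = -1]
  = (47 / 19)    [QR: both ≡ 3 mod 4, sign flips]
  = (9 / 19)    [47 ≡ 9 mod 19]
  = (19 / 9)    [QR: 9 ≡ 1 mod 4, sign kept]
  = (1 / 9)    [19 ≡ 1 mod 9]
  = 1    [(1 / 9) = 1]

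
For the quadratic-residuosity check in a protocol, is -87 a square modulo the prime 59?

Reduce the numerator: -87 ≡ 31 (mod 59), so (-87/59) = (31/59).
Both 31 ≡ 3 and 59 ≡ 3 (mod 4), so reciprocity gives (31/59) = -(59/31). Reduce: 59 ≡ 28 (mod 31). Now have -(28/31).
Factor out 2: 28 = 2^2·7. Since 31 ≡ 7 (mod 8), (2/31) = +1, and (2/31)^2 = +1. Now have -(7/31).
Both 7 ≡ 3 and 31 ≡ 3 (mod 4), so reciprocity gives (7/31) = -(31/7). Reduce: 31 ≡ 3 (mod 7). Now have (3/7).
Both 3 ≡ 3 and 7 ≡ 3 (mod 4), so reciprocity gives (3/7) = -(7/3). Reduce: 7 ≡ 1 (mod 3). Now have -(1/3).
(1/3) = 1. Collecting the sign factors: -1.
The Legendre symbol is -1, so x^2 ≡ -87 (mod 59) has no solution.

no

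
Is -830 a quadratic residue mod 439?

no

Reduce the numerator: -830 ≡ 48 (mod 439), so (-830/439) = (48/439).
Factor out 2: 48 = 2^4·3. Since 439 ≡ 7 (mod 8), (2/439) = +1, and (2/439)^4 = +1. Now have (3/439).
Both 3 ≡ 3 and 439 ≡ 3 (mod 4), so reciprocity gives (3/439) = -(439/3). Reduce: 439 ≡ 1 (mod 3). Now have -(1/3).
(1/3) = 1. Collecting the sign factors: -1.
(-830/439) = -1, and 439 is prime, so -830 is not a quadratic residue mod 439.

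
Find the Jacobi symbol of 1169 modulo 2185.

(1169 / 2185)
  = (2185 / 1169)    [QR: 1169 ≡ 1 mod 4, sign kept]
  = (1016 / 1169)    [2185 ≡ 1016 mod 1169]
  = (127 / 1169)    [1169 ≡ 1 mod 8 ⇒ (2 / 1169)^3 = +1]
  = (1169 / 127)    [QR: 1169 ≡ 1 mod 4, sign kept]
  = (26 / 127)    [1169 ≡ 26 mod 127]
  = (13 / 127)    [127 ≡ 7 mod 8 ⇒ (2 / 127) = +1]
  = (127 / 13)    [QR: 13 ≡ 1 mod 4, sign kept]
  = (10 / 13)    [127 ≡ 10 mod 13]
  = -(5 / 13)    [13 ≡ 5 mod 8 ⇒ (2 / 13) = -1]
  = -(13 / 5)    [QR: 5 ≡ 1 mod 4, sign kept]
  = -(3 / 5)    [13 ≡ 3 mod 5]
  = -(5 / 3)    [QR: 5 ≡ 1 mod 4, sign kept]
  = -(2 / 3)    [5 ≡ 2 mod 3]
  = (1 / 3)    [3 ≡ 3 mod 8 ⇒ (2 / 3) = -1]
  = 1    [(1 / 3) = 1]

1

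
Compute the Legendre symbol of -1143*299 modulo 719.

-1

By multiplicativity, (-1143·299/719) = (-1143/719)·(299/719).
First factor (-1143/719):
(-1143/719)
  = (295/719)    [-1143 ≡ 295 mod 719]
  = -(719/295)    [QR: both ≡ 3 mod 4, sign flips]
  = -(129/295)    [719 ≡ 129 mod 295]
  = -(295/129)    [QR: 129 ≡ 1 mod 4, sign kept]
  = -(37/129)    [295 ≡ 37 mod 129]
  = -(129/37)    [QR: 37 ≡ 1 mod 4, sign kept]
  = -(18/37)    [129 ≡ 18 mod 37]
  = (9/37)    [37 ≡ 5 mod 8 ⇒ (2/37) = -1]
  = (37/9)    [QR: 9 ≡ 1 mod 4, sign kept]
  = (1/9)    [37 ≡ 1 mod 9]
  = 1    [(1/9) = 1]
Second factor (299/719):
(299/719)
  = -(719/299)    [QR: both ≡ 3 mod 4, sign flips]
  = -(121/299)    [719 ≡ 121 mod 299]
  = -(299/121)    [QR: 121 ≡ 1 mod 4, sign kept]
  = -(57/121)    [299 ≡ 57 mod 121]
  = -(121/57)    [QR: 57 ≡ 1 mod 4, sign kept]
  = -(7/57)    [121 ≡ 7 mod 57]
  = -(57/7)    [QR: 57 ≡ 1 mod 4, sign kept]
  = -(1/7)    [57 ≡ 1 mod 7]
  = -1    [(1/7) = 1]
Product: (1)·(-1) = -1.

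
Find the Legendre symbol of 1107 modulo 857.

-1

Reduce the numerator: 1107 ≡ 250 (mod 857), so (1107/857) = (250/857).
Factor out 2: 250 = 2·125. Since 857 ≡ 1 (mod 8), (2/857) = +1. Now have (125/857).
125 ≡ 1 (mod 4), so quadratic reciprocity gives (125/857) = (857/125). Reduce: 857 ≡ 107 (mod 125). Now have (107/125).
125 ≡ 1 (mod 4), so quadratic reciprocity gives (107/125) = (125/107). Reduce: 125 ≡ 18 (mod 107). Now have (18/107).
Factor out 2: 18 = 2·9. Since 107 ≡ 3 (mod 8), (2/107) = -1. Now have -(9/107).
9 ≡ 1 (mod 4), so quadratic reciprocity gives (9/107) = (107/9). Reduce: 107 ≡ 8 (mod 9). Now have -(8/9).
Factor out 2: 8 = 2^3. Since 9 ≡ 1 (mod 8), (2/9) = +1, and (2/9)^3 = +1. Now have -(1/9).
(1/9) = 1. Collecting the sign factors: -1.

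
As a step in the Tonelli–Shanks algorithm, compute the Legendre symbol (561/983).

1

561 ≡ 1 (mod 4), so quadratic reciprocity gives (561/983) = (983/561). Reduce: 983 ≡ 422 (mod 561). Now have (422/561).
Factor out 2: 422 = 2·211. Since 561 ≡ 1 (mod 8), (2/561) = +1. Now have (211/561).
561 ≡ 1 (mod 4), so quadratic reciprocity gives (211/561) = (561/211). Reduce: 561 ≡ 139 (mod 211). Now have (139/211).
Both 139 ≡ 3 and 211 ≡ 3 (mod 4), so reciprocity gives (139/211) = -(211/139). Reduce: 211 ≡ 72 (mod 139). Now have -(72/139).
Factor out 2: 72 = 2^3·9. Since 139 ≡ 3 (mod 8), (2/139) = -1, and (2/139)^3 = -1. Now have (9/139).
9 ≡ 1 (mod 4), so quadratic reciprocity gives (9/139) = (139/9). Reduce: 139 ≡ 4 (mod 9). Now have (4/9).
Factor out 2: 4 = 2^2. Since 9 ≡ 1 (mod 8), (2/9) = +1, and (2/9)^2 = +1. Now have (1/9).
(1/9) = 1. Collecting the sign factors: 1.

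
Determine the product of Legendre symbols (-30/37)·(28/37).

1

By multiplicativity, (-30·28/37) = (-30/37)·(28/37).
First factor (-30/37):
(-30/37)
  = (7/37)    [-30 ≡ 7 mod 37]
  = (37/7)    [QR: 37 ≡ 1 mod 4, sign kept]
  = (2/7)    [37 ≡ 2 mod 7]
  = (1/7)    [7 ≡ 7 mod 8 ⇒ (2/7) = +1]
  = 1    [(1/7) = 1]
Second factor (28/37):
(28/37)
  = (7/37)    [37 ≡ 5 mod 8 ⇒ (2/37)^2 = +1]
  = (37/7)    [QR: 37 ≡ 1 mod 4, sign kept]
  = (2/7)    [37 ≡ 2 mod 7]
  = (1/7)    [7 ≡ 7 mod 8 ⇒ (2/7) = +1]
  = 1    [(1/7) = 1]
Product: (1)·(1) = 1.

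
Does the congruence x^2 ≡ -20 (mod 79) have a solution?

Reduce the numerator: -20 ≡ 59 (mod 79), so (-20/79) = (59/79).
Both 59 ≡ 3 and 79 ≡ 3 (mod 4), so reciprocity gives (59/79) = -(79/59). Reduce: 79 ≡ 20 (mod 59). Now have -(20/59).
Factor out 2: 20 = 2^2·5. Since 59 ≡ 3 (mod 8), (2/59) = -1, and (2/59)^2 = +1. Now have -(5/59).
5 ≡ 1 (mod 4), so quadratic reciprocity gives (5/59) = (59/5). Reduce: 59 ≡ 4 (mod 5). Now have -(4/5).
Factor out 2: 4 = 2^2. Since 5 ≡ 5 (mod 8), (2/5) = -1, and (2/5)^2 = +1. Now have -(1/5).
(1/5) = 1. Collecting the sign factors: -1.
(-20/79) = -1, and 79 is prime, so -20 is not a quadratic residue mod 79.

no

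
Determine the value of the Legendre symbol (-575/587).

1

(-575/587)
  = -(575/587)    [587 ≡ 3 mod 4 ⇒ (-1/587) = -1]
  = (587/575)    [QR: both ≡ 3 mod 4, sign flips]
  = (12/575)    [587 ≡ 12 mod 575]
  = (3/575)    [575 ≡ 7 mod 8 ⇒ (2/575)^2 = +1]
  = -(575/3)    [QR: both ≡ 3 mod 4, sign flips]
  = -(2/3)    [575 ≡ 2 mod 3]
  = (1/3)    [3 ≡ 3 mod 8 ⇒ (2/3) = -1]
  = 1    [(1/3) = 1]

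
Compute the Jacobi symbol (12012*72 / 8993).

-1

By multiplicativity, (12012·72 / 8993) = (12012 / 8993)·(72 / 8993).
First factor (12012 / 8993):
(12012 / 8993)
  = (3019 / 8993)    [12012 ≡ 3019 mod 8993]
  = (8993 / 3019)    [QR: 8993 ≡ 1 mod 4, sign kept]
  = (2955 / 3019)    [8993 ≡ 2955 mod 3019]
  = -(3019 / 2955)    [QR: both ≡ 3 mod 4, sign flips]
  = -(64 / 2955)    [3019 ≡ 64 mod 2955]
  = -(1 / 2955)    [2955 ≡ 3 mod 8 ⇒ (2 / 2955)^6 = +1]
  = -1    [(1 / 2955) = 1]
Second factor (72 / 8993):
(72 / 8993)
  = (9 / 8993)    [8993 ≡ 1 mod 8 ⇒ (2 / 8993)^3 = +1]
  = (8993 / 9)    [QR: 9 ≡ 1 mod 4, sign kept]
  = (2 / 9)    [8993 ≡ 2 mod 9]
  = (1 / 9)    [9 ≡ 1 mod 8 ⇒ (2 / 9) = +1]
  = 1    [(1 / 9) = 1]
Product: (-1)·(1) = -1.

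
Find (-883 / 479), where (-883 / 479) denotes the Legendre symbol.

1

(-883 / 479)
  = (75 / 479)    [-883 ≡ 75 mod 479]
  = -(479 / 75)    [QR: both ≡ 3 mod 4, sign flips]
  = -(29 / 75)    [479 ≡ 29 mod 75]
  = -(75 / 29)    [QR: 29 ≡ 1 mod 4, sign kept]
  = -(17 / 29)    [75 ≡ 17 mod 29]
  = -(29 / 17)    [QR: 17 ≡ 1 mod 4, sign kept]
  = -(12 / 17)    [29 ≡ 12 mod 17]
  = -(3 / 17)    [17 ≡ 1 mod 8 ⇒ (2 / 17)^2 = +1]
  = -(17 / 3)    [QR: 17 ≡ 1 mod 4, sign kept]
  = -(2 / 3)    [17 ≡ 2 mod 3]
  = (1 / 3)    [3 ≡ 3 mod 8 ⇒ (2 / 3) = -1]
  = 1    [(1 / 3) = 1]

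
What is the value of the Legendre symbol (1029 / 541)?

1

(1029 / 541)
  = (488 / 541)    [1029 ≡ 488 mod 541]
  = -(61 / 541)    [541 ≡ 5 mod 8 ⇒ (2 / 541)^3 = -1]
  = -(541 / 61)    [QR: 61 ≡ 1 mod 4, sign kept]
  = -(53 / 61)    [541 ≡ 53 mod 61]
  = -(61 / 53)    [QR: 53 ≡ 1 mod 4, sign kept]
  = -(8 / 53)    [61 ≡ 8 mod 53]
  = (1 / 53)    [53 ≡ 5 mod 8 ⇒ (2 / 53)^3 = -1]
  = 1    [(1 / 53) = 1]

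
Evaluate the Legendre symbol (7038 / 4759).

(7038 / 4759)
  = (2279 / 4759)    [7038 ≡ 2279 mod 4759]
  = -(4759 / 2279)    [QR: both ≡ 3 mod 4, sign flips]
  = -(201 / 2279)    [4759 ≡ 201 mod 2279]
  = -(2279 / 201)    [QR: 201 ≡ 1 mod 4, sign kept]
  = -(68 / 201)    [2279 ≡ 68 mod 201]
  = -(17 / 201)    [201 ≡ 1 mod 8 ⇒ (2 / 201)^2 = +1]
  = -(201 / 17)    [QR: 17 ≡ 1 mod 4, sign kept]
  = -(14 / 17)    [201 ≡ 14 mod 17]
  = -(7 / 17)    [17 ≡ 1 mod 8 ⇒ (2 / 17) = +1]
  = -(17 / 7)    [QR: 17 ≡ 1 mod 4, sign kept]
  = -(3 / 7)    [17 ≡ 3 mod 7]
  = (7 / 3)    [QR: both ≡ 3 mod 4, sign flips]
  = (1 / 3)    [7 ≡ 1 mod 3]
  = 1    [(1 / 3) = 1]

1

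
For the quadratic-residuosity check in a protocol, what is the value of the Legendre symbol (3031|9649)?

(3031|9649)
  = (9649|3031)    [QR: 9649 ≡ 1 mod 4, sign kept]
  = (556|3031)    [9649 ≡ 556 mod 3031]
  = (139|3031)    [3031 ≡ 7 mod 8 ⇒ (2|3031)^2 = +1]
  = -(3031|139)    [QR: both ≡ 3 mod 4, sign flips]
  = -(112|139)    [3031 ≡ 112 mod 139]
  = -(7|139)    [139 ≡ 3 mod 8 ⇒ (2|139)^4 = +1]
  = (139|7)    [QR: both ≡ 3 mod 4, sign flips]
  = (6|7)    [139 ≡ 6 mod 7]
  = (3|7)    [7 ≡ 7 mod 8 ⇒ (2|7) = +1]
  = -(7|3)    [QR: both ≡ 3 mod 4, sign flips]
  = -(1|3)    [7 ≡ 1 mod 3]
  = -1    [(1|3) = 1]

-1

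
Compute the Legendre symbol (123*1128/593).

1

By multiplicativity, (123·1128/593) = (123/593)·(1128/593).
First factor (123/593):
(123/593)
  = (593/123)    [QR: 593 ≡ 1 mod 4, sign kept]
  = (101/123)    [593 ≡ 101 mod 123]
  = (123/101)    [QR: 101 ≡ 1 mod 4, sign kept]
  = (22/101)    [123 ≡ 22 mod 101]
  = -(11/101)    [101 ≡ 5 mod 8 ⇒ (2/101) = -1]
  = -(101/11)    [QR: 101 ≡ 1 mod 4, sign kept]
  = -(2/11)    [101 ≡ 2 mod 11]
  = (1/11)    [11 ≡ 3 mod 8 ⇒ (2/11) = -1]
  = 1    [(1/11) = 1]
Second factor (1128/593):
(1128/593)
  = (535/593)    [1128 ≡ 535 mod 593]
  = (593/535)    [QR: 593 ≡ 1 mod 4, sign kept]
  = (58/535)    [593 ≡ 58 mod 535]
  = (29/535)    [535 ≡ 7 mod 8 ⇒ (2/535) = +1]
  = (535/29)    [QR: 29 ≡ 1 mod 4, sign kept]
  = (13/29)    [535 ≡ 13 mod 29]
  = (29/13)    [QR: 13 ≡ 1 mod 4, sign kept]
  = (3/13)    [29 ≡ 3 mod 13]
  = (13/3)    [QR: 13 ≡ 1 mod 4, sign kept]
  = (1/3)    [13 ≡ 1 mod 3]
  = 1    [(1/3) = 1]
Product: (1)·(1) = 1.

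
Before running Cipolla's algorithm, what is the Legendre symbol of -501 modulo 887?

(-501/887)
  = -(501/887)    [887 ≡ 3 mod 4 ⇒ (-1/887) = -1]
  = -(887/501)    [QR: 501 ≡ 1 mod 4, sign kept]
  = -(386/501)    [887 ≡ 386 mod 501]
  = (193/501)    [501 ≡ 5 mod 8 ⇒ (2/501) = -1]
  = (501/193)    [QR: 193 ≡ 1 mod 4, sign kept]
  = (115/193)    [501 ≡ 115 mod 193]
  = (193/115)    [QR: 193 ≡ 1 mod 4, sign kept]
  = (78/115)    [193 ≡ 78 mod 115]
  = -(39/115)    [115 ≡ 3 mod 8 ⇒ (2/115) = -1]
  = (115/39)    [QR: both ≡ 3 mod 4, sign flips]
  = (37/39)    [115 ≡ 37 mod 39]
  = (39/37)    [QR: 37 ≡ 1 mod 4, sign kept]
  = (2/37)    [39 ≡ 2 mod 37]
  = -(1/37)    [37 ≡ 5 mod 8 ⇒ (2/37) = -1]
  = -1    [(1/37) = 1]

-1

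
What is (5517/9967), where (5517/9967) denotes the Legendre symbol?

-1

5517 ≡ 1 (mod 4), so quadratic reciprocity gives (5517/9967) = (9967/5517). Reduce: 9967 ≡ 4450 (mod 5517). Now have (4450/5517).
Factor out 2: 4450 = 2·2225. Since 5517 ≡ 5 (mod 8), (2/5517) = -1. Now have -(2225/5517).
2225 ≡ 1 (mod 4), so quadratic reciprocity gives (2225/5517) = (5517/2225). Reduce: 5517 ≡ 1067 (mod 2225). Now have -(1067/2225).
2225 ≡ 1 (mod 4), so quadratic reciprocity gives (1067/2225) = (2225/1067). Reduce: 2225 ≡ 91 (mod 1067). Now have -(91/1067).
Both 91 ≡ 3 and 1067 ≡ 3 (mod 4), so reciprocity gives (91/1067) = -(1067/91). Reduce: 1067 ≡ 66 (mod 91). Now have (66/91).
Factor out 2: 66 = 2·33. Since 91 ≡ 3 (mod 8), (2/91) = -1. Now have -(33/91).
33 ≡ 1 (mod 4), so quadratic reciprocity gives (33/91) = (91/33). Reduce: 91 ≡ 25 (mod 33). Now have -(25/33).
25 ≡ 1 (mod 4), so quadratic reciprocity gives (25/33) = (33/25). Reduce: 33 ≡ 8 (mod 25). Now have -(8/25).
Factor out 2: 8 = 2^3. Since 25 ≡ 1 (mod 8), (2/25) = +1, and (2/25)^3 = +1. Now have -(1/25).
(1/25) = 1. Collecting the sign factors: -1.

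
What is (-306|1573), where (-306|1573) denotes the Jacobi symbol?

Pull out -1: (-306|1573) = (-1|1573)·(306|1573). Since 1573 ≡ 1 (mod 4), (-1|1573) = +1. Now have (306|1573).
Factor out 2: 306 = 2·153. Since 1573 ≡ 5 (mod 8), (2|1573) = -1. Now have -(153|1573).
153 ≡ 1 (mod 4), so quadratic reciprocity gives (153|1573) = (1573|153). Reduce: 1573 ≡ 43 (mod 153). Now have -(43|153).
153 ≡ 1 (mod 4), so quadratic reciprocity gives (43|153) = (153|43). Reduce: 153 ≡ 24 (mod 43). Now have -(24|43).
Factor out 2: 24 = 2^3·3. Since 43 ≡ 3 (mod 8), (2|43) = -1, and (2|43)^3 = -1. Now have (3|43).
Both 3 ≡ 3 and 43 ≡ 3 (mod 4), so reciprocity gives (3|43) = -(43|3). Reduce: 43 ≡ 1 (mod 3). Now have -(1|3).
(1|3) = 1. Collecting the sign factors: -1.

-1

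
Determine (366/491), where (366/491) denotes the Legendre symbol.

(366/491)
  = -(183/491)    [491 ≡ 3 mod 8 ⇒ (2/491) = -1]
  = (491/183)    [QR: both ≡ 3 mod 4, sign flips]
  = (125/183)    [491 ≡ 125 mod 183]
  = (183/125)    [QR: 125 ≡ 1 mod 4, sign kept]
  = (58/125)    [183 ≡ 58 mod 125]
  = -(29/125)    [125 ≡ 5 mod 8 ⇒ (2/125) = -1]
  = -(125/29)    [QR: 29 ≡ 1 mod 4, sign kept]
  = -(9/29)    [125 ≡ 9 mod 29]
  = -(29/9)    [QR: 9 ≡ 1 mod 4, sign kept]
  = -(2/9)    [29 ≡ 2 mod 9]
  = -(1/9)    [9 ≡ 1 mod 8 ⇒ (2/9) = +1]
  = -1    [(1/9) = 1]

-1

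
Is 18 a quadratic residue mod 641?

Factor out 2: 18 = 2·9. Since 641 ≡ 1 (mod 8), (2/641) = +1. Now have (9/641).
9 ≡ 1 (mod 4), so quadratic reciprocity gives (9/641) = (641/9). Reduce: 641 ≡ 2 (mod 9). Now have (2/9).
Factor out 2: 2 = 2. Since 9 ≡ 1 (mod 8), (2/9) = +1. Now have (1/9).
(1/9) = 1. Collecting the sign factors: 1.
The Legendre symbol is 1, so x^2 ≡ 18 (mod 641) has solution.

yes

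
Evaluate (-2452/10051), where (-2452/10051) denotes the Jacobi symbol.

Pull out -1: (-2452/10051) = (-1/10051)·(2452/10051). Since 10051 ≡ 3 (mod 4), (-1/10051) = -1. Now have -(2452/10051).
Factor out 2: 2452 = 2^2·613. Since 10051 ≡ 3 (mod 8), (2/10051) = -1, and (2/10051)^2 = +1. Now have -(613/10051).
613 ≡ 1 (mod 4), so quadratic reciprocity gives (613/10051) = (10051/613). Reduce: 10051 ≡ 243 (mod 613). Now have -(243/613).
613 ≡ 1 (mod 4), so quadratic reciprocity gives (243/613) = (613/243). Reduce: 613 ≡ 127 (mod 243). Now have -(127/243).
Both 127 ≡ 3 and 243 ≡ 3 (mod 4), so reciprocity gives (127/243) = -(243/127). Reduce: 243 ≡ 116 (mod 127). Now have (116/127).
Factor out 2: 116 = 2^2·29. Since 127 ≡ 7 (mod 8), (2/127) = +1, and (2/127)^2 = +1. Now have (29/127).
29 ≡ 1 (mod 4), so quadratic reciprocity gives (29/127) = (127/29). Reduce: 127 ≡ 11 (mod 29). Now have (11/29).
29 ≡ 1 (mod 4), so quadratic reciprocity gives (11/29) = (29/11). Reduce: 29 ≡ 7 (mod 11). Now have (7/11).
Both 7 ≡ 3 and 11 ≡ 3 (mod 4), so reciprocity gives (7/11) = -(11/7). Reduce: 11 ≡ 4 (mod 7). Now have -(4/7).
Factor out 2: 4 = 2^2. Since 7 ≡ 7 (mod 8), (2/7) = +1, and (2/7)^2 = +1. Now have -(1/7).
(1/7) = 1. Collecting the sign factors: -1.

-1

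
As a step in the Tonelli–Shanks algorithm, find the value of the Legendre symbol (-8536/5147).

(-8536/5147)
  = -(8536/5147)    [5147 ≡ 3 mod 4 ⇒ (-1/5147) = -1]
  = -(3389/5147)    [8536 ≡ 3389 mod 5147]
  = -(5147/3389)    [QR: 3389 ≡ 1 mod 4, sign kept]
  = -(1758/3389)    [5147 ≡ 1758 mod 3389]
  = (879/3389)    [3389 ≡ 5 mod 8 ⇒ (2/3389) = -1]
  = (3389/879)    [QR: 3389 ≡ 1 mod 4, sign kept]
  = (752/879)    [3389 ≡ 752 mod 879]
  = (47/879)    [879 ≡ 7 mod 8 ⇒ (2/879)^4 = +1]
  = -(879/47)    [QR: both ≡ 3 mod 4, sign flips]
  = -(33/47)    [879 ≡ 33 mod 47]
  = -(47/33)    [QR: 33 ≡ 1 mod 4, sign kept]
  = -(14/33)    [47 ≡ 14 mod 33]
  = -(7/33)    [33 ≡ 1 mod 8 ⇒ (2/33) = +1]
  = -(33/7)    [QR: 33 ≡ 1 mod 4, sign kept]
  = -(5/7)    [33 ≡ 5 mod 7]
  = -(7/5)    [QR: 5 ≡ 1 mod 4, sign kept]
  = -(2/5)    [7 ≡ 2 mod 5]
  = (1/5)    [5 ≡ 5 mod 8 ⇒ (2/5) = -1]
  = 1    [(1/5) = 1]

1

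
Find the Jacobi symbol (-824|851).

Pull out -1: (-824|851) = (-1|851)·(824|851). Since 851 ≡ 3 (mod 4), (-1|851) = -1. Now have -(824|851).
Factor out 2: 824 = 2^3·103. Since 851 ≡ 3 (mod 8), (2|851) = -1, and (2|851)^3 = -1. Now have (103|851).
Both 103 ≡ 3 and 851 ≡ 3 (mod 4), so reciprocity gives (103|851) = -(851|103). Reduce: 851 ≡ 27 (mod 103). Now have -(27|103).
Both 27 ≡ 3 and 103 ≡ 3 (mod 4), so reciprocity gives (27|103) = -(103|27). Reduce: 103 ≡ 22 (mod 27). Now have (22|27).
Factor out 2: 22 = 2·11. Since 27 ≡ 3 (mod 8), (2|27) = -1. Now have -(11|27).
Both 11 ≡ 3 and 27 ≡ 3 (mod 4), so reciprocity gives (11|27) = -(27|11). Reduce: 27 ≡ 5 (mod 11). Now have (5|11).
5 ≡ 1 (mod 4), so quadratic reciprocity gives (5|11) = (11|5). Reduce: 11 ≡ 1 (mod 5). Now have (1|5).
(1|5) = 1. Collecting the sign factors: 1.

1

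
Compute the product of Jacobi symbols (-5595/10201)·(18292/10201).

By multiplicativity, (-5595·18292/10201) = (-5595/10201)·(18292/10201).
First factor (-5595/10201):
(-5595/10201)
  = (5595/10201)    [10201 ≡ 1 mod 4 ⇒ (-1/10201) = +1]
  = (10201/5595)    [QR: 10201 ≡ 1 mod 4, sign kept]
  = (4606/5595)    [10201 ≡ 4606 mod 5595]
  = -(2303/5595)    [5595 ≡ 3 mod 8 ⇒ (2/5595) = -1]
  = (5595/2303)    [QR: both ≡ 3 mod 4, sign flips]
  = (989/2303)    [5595 ≡ 989 mod 2303]
  = (2303/989)    [QR: 989 ≡ 1 mod 4, sign kept]
  = (325/989)    [2303 ≡ 325 mod 989]
  = (989/325)    [QR: 325 ≡ 1 mod 4, sign kept]
  = (14/325)    [989 ≡ 14 mod 325]
  = -(7/325)    [325 ≡ 5 mod 8 ⇒ (2/325) = -1]
  = -(325/7)    [QR: 325 ≡ 1 mod 4, sign kept]
  = -(3/7)    [325 ≡ 3 mod 7]
  = (7/3)    [QR: both ≡ 3 mod 4, sign flips]
  = (1/3)    [7 ≡ 1 mod 3]
  = 1    [(1/3) = 1]
Second factor (18292/10201):
(18292/10201)
  = (8091/10201)    [18292 ≡ 8091 mod 10201]
  = (10201/8091)    [QR: 10201 ≡ 1 mod 4, sign kept]
  = (2110/8091)    [10201 ≡ 2110 mod 8091]
  = -(1055/8091)    [8091 ≡ 3 mod 8 ⇒ (2/8091) = -1]
  = (8091/1055)    [QR: both ≡ 3 mod 4, sign flips]
  = (706/1055)    [8091 ≡ 706 mod 1055]
  = (353/1055)    [1055 ≡ 7 mod 8 ⇒ (2/1055) = +1]
  = (1055/353)    [QR: 353 ≡ 1 mod 4, sign kept]
  = (349/353)    [1055 ≡ 349 mod 353]
  = (353/349)    [QR: 349 ≡ 1 mod 4, sign kept]
  = (4/349)    [353 ≡ 4 mod 349]
  = (1/349)    [349 ≡ 5 mod 8 ⇒ (2/349)^2 = +1]
  = 1    [(1/349) = 1]
Product: (1)·(1) = 1.

1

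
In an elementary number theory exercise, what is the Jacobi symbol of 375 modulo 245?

0

(375|245)
  = (130|245)    [375 ≡ 130 mod 245]
  = -(65|245)    [245 ≡ 5 mod 8 ⇒ (2|245) = -1]
  = -(245|65)    [QR: 65 ≡ 1 mod 4, sign kept]
  = -(50|65)    [245 ≡ 50 mod 65]
  = -(25|65)    [65 ≡ 1 mod 8 ⇒ (2|65) = +1]
  = -(65|25)    [QR: 25 ≡ 1 mod 4, sign kept]
  = -(15|25)    [65 ≡ 15 mod 25]
  = -(25|15)    [QR: 25 ≡ 1 mod 4, sign kept]
  = -(10|15)    [25 ≡ 10 mod 15]
  = -(5|15)    [15 ≡ 7 mod 8 ⇒ (2|15) = +1]
  = -(15|5)    [QR: 5 ≡ 1 mod 4, sign kept]
  = -(0|5)    [15 ≡ 0 mod 5]
  = 0    [numerator 0, gcd > 1]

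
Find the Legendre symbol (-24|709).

-1

(-24|709)
  = (685|709)    [-24 ≡ 685 mod 709]
  = (709|685)    [QR: 685 ≡ 1 mod 4, sign kept]
  = (24|685)    [709 ≡ 24 mod 685]
  = -(3|685)    [685 ≡ 5 mod 8 ⇒ (2|685)^3 = -1]
  = -(685|3)    [QR: 685 ≡ 1 mod 4, sign kept]
  = -(1|3)    [685 ≡ 1 mod 3]
  = -1    [(1|3) = 1]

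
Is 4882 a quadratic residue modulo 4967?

no

(4882/4967)
  = (2441/4967)    [4967 ≡ 7 mod 8 ⇒ (2/4967) = +1]
  = (4967/2441)    [QR: 2441 ≡ 1 mod 4, sign kept]
  = (85/2441)    [4967 ≡ 85 mod 2441]
  = (2441/85)    [QR: 85 ≡ 1 mod 4, sign kept]
  = (61/85)    [2441 ≡ 61 mod 85]
  = (85/61)    [QR: 61 ≡ 1 mod 4, sign kept]
  = (24/61)    [85 ≡ 24 mod 61]
  = -(3/61)    [61 ≡ 5 mod 8 ⇒ (2/61)^3 = -1]
  = -(61/3)    [QR: 61 ≡ 1 mod 4, sign kept]
  = -(1/3)    [61 ≡ 1 mod 3]
  = -1    [(1/3) = 1]
The Legendre symbol is -1, so x^2 ≡ 4882 (mod 4967) has no solution.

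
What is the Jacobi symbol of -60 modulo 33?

0

(-60/33)
  = (6/33)    [-60 ≡ 6 mod 33]
  = (3/33)    [33 ≡ 1 mod 8 ⇒ (2/33) = +1]
  = (33/3)    [QR: 33 ≡ 1 mod 4, sign kept]
  = (0/3)    [33 ≡ 0 mod 3]
  = 0    [numerator 0, gcd > 1]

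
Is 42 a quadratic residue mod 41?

yes

(42/41)
  = (1/41)    [42 ≡ 1 mod 41]
  = 1    [(1/41) = 1]
(42/41) = 1, and 41 is prime, so 42 is a quadratic residue mod 41.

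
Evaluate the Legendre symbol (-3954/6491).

(-3954/6491)
  = -(3954/6491)    [6491 ≡ 3 mod 4 ⇒ (-1/6491) = -1]
  = (1977/6491)    [6491 ≡ 3 mod 8 ⇒ (2/6491) = -1]
  = (6491/1977)    [QR: 1977 ≡ 1 mod 4, sign kept]
  = (560/1977)    [6491 ≡ 560 mod 1977]
  = (35/1977)    [1977 ≡ 1 mod 8 ⇒ (2/1977)^4 = +1]
  = (1977/35)    [QR: 1977 ≡ 1 mod 4, sign kept]
  = (17/35)    [1977 ≡ 17 mod 35]
  = (35/17)    [QR: 17 ≡ 1 mod 4, sign kept]
  = (1/17)    [35 ≡ 1 mod 17]
  = 1    [(1/17) = 1]

1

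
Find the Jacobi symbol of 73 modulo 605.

-1

73 ≡ 1 (mod 4), so quadratic reciprocity gives (73/605) = (605/73). Reduce: 605 ≡ 21 (mod 73). Now have (21/73).
21 ≡ 1 (mod 4), so quadratic reciprocity gives (21/73) = (73/21). Reduce: 73 ≡ 10 (mod 21). Now have (10/21).
Factor out 2: 10 = 2·5. Since 21 ≡ 5 (mod 8), (2/21) = -1. Now have -(5/21).
5 ≡ 1 (mod 4), so quadratic reciprocity gives (5/21) = (21/5). Reduce: 21 ≡ 1 (mod 5). Now have -(1/5).
(1/5) = 1. Collecting the sign factors: -1.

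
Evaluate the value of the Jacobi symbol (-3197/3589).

-1

Pull out -1: (-3197/3589) = (-1/3589)·(3197/3589). Since 3589 ≡ 1 (mod 4), (-1/3589) = +1. Now have (3197/3589).
3197 ≡ 1 (mod 4), so quadratic reciprocity gives (3197/3589) = (3589/3197). Reduce: 3589 ≡ 392 (mod 3197). Now have (392/3197).
Factor out 2: 392 = 2^3·49. Since 3197 ≡ 5 (mod 8), (2/3197) = -1, and (2/3197)^3 = -1. Now have -(49/3197).
49 ≡ 1 (mod 4), so quadratic reciprocity gives (49/3197) = (3197/49). Reduce: 3197 ≡ 12 (mod 49). Now have -(12/49).
Factor out 2: 12 = 2^2·3. Since 49 ≡ 1 (mod 8), (2/49) = +1, and (2/49)^2 = +1. Now have -(3/49).
49 ≡ 1 (mod 4), so quadratic reciprocity gives (3/49) = (49/3). Reduce: 49 ≡ 1 (mod 3). Now have -(1/3).
(1/3) = 1. Collecting the sign factors: -1.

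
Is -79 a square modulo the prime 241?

yes

(-79/241)
  = (162/241)    [-79 ≡ 162 mod 241]
  = (81/241)    [241 ≡ 1 mod 8 ⇒ (2/241) = +1]
  = (241/81)    [QR: 81 ≡ 1 mod 4, sign kept]
  = (79/81)    [241 ≡ 79 mod 81]
  = (81/79)    [QR: 81 ≡ 1 mod 4, sign kept]
  = (2/79)    [81 ≡ 2 mod 79]
  = (1/79)    [79 ≡ 7 mod 8 ⇒ (2/79) = +1]
  = 1    [(1/79) = 1]
(-79/241) = 1, and 241 is prime, so -79 is a quadratic residue mod 241.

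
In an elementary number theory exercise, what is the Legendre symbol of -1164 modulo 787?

1

Pull out -1: (-1164|787) = (-1|787)·(1164|787). Since 787 ≡ 3 (mod 4), (-1|787) = -1. Now have -(1164|787).
Reduce the numerator: 1164 ≡ 377 (mod 787), so (1164|787) = (377|787).
377 ≡ 1 (mod 4), so quadratic reciprocity gives (377|787) = (787|377). Reduce: 787 ≡ 33 (mod 377). Now have -(33|377).
33 ≡ 1 (mod 4), so quadratic reciprocity gives (33|377) = (377|33). Reduce: 377 ≡ 14 (mod 33). Now have -(14|33).
Factor out 2: 14 = 2·7. Since 33 ≡ 1 (mod 8), (2|33) = +1. Now have -(7|33).
33 ≡ 1 (mod 4), so quadratic reciprocity gives (7|33) = (33|7). Reduce: 33 ≡ 5 (mod 7). Now have -(5|7).
5 ≡ 1 (mod 4), so quadratic reciprocity gives (5|7) = (7|5). Reduce: 7 ≡ 2 (mod 5). Now have -(2|5).
Factor out 2: 2 = 2. Since 5 ≡ 5 (mod 8), (2|5) = -1. Now have (1|5).
(1|5) = 1. Collecting the sign factors: 1.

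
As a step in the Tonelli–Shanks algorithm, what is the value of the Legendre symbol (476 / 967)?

(476 / 967)
  = (119 / 967)    [967 ≡ 7 mod 8 ⇒ (2 / 967)^2 = +1]
  = -(967 / 119)    [QR: both ≡ 3 mod 4, sign flips]
  = -(15 / 119)    [967 ≡ 15 mod 119]
  = (119 / 15)    [QR: both ≡ 3 mod 4, sign flips]
  = (14 / 15)    [119 ≡ 14 mod 15]
  = (7 / 15)    [15 ≡ 7 mod 8 ⇒ (2 / 15) = +1]
  = -(15 / 7)    [QR: both ≡ 3 mod 4, sign flips]
  = -(1 / 7)    [15 ≡ 1 mod 7]
  = -1    [(1 / 7) = 1]

-1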